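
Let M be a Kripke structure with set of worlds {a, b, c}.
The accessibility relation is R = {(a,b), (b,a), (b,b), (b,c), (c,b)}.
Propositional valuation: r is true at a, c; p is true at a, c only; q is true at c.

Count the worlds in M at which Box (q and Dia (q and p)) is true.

Let φ = Box (q and Dia (q and p)). Evaluate φ at each world:
  a (successors {b}): φ is false.
  b (successors {a, b, c}): φ is false.
  c (successors {b}): φ is false.
For instance, at c:
  At c: Box (q and Dia (q and p)) requires q and Dia (q and p) at every successor {b}.
    q and Dia (q and p) fails at b, so Box (q and Dia (q and p)) is false at c.
      At b: q is false, Dia (q and p) is true, so q and Dia (q and p) is false.
Satisfying worlds: none.

0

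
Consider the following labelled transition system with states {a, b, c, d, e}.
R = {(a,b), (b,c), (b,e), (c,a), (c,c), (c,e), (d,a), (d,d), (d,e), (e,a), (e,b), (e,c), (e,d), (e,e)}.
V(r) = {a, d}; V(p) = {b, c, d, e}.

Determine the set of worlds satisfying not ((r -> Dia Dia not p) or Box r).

Let φ = not ((r -> Dia Dia not p) or Box r). Evaluate φ at each world:
  a (successors {b}): φ is true.
  b (successors {c, e}): φ is false.
  c (successors {a, c, e}): φ is false.
  d (successors {a, d, e}): φ is false.
  e (successors {a, b, c, d, e}): φ is false.
For instance, at a:
  At a: (r -> Dia Dia not p) or Box r is false, so not ((r -> Dia Dia not p) or Box r) is true.
    At a: r -> Dia Dia not p is false, Box r is false, so (r -> Dia Dia not p) or Box r is false.
      At a: r is true, Dia Dia not p is false, so r -> Dia Dia not p is false.
      At a: Box r requires r at every successor {b}.
        r fails at b, so Box r is false at a.
Satisfying worlds: {a}

a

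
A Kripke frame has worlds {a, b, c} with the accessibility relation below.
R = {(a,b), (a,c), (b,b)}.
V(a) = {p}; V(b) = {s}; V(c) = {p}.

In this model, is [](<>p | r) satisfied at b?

At b: [](<>p | r) requires <>p | r at every successor {b}.
  <>p | r fails at b, so [](<>p | r) is false at b.
    At b: <>p is false, r is false, so <>p | r is false.
      At b: <>p requires p at some successor in {b}.
        At b: p is false.
      So <>p is false at b.

No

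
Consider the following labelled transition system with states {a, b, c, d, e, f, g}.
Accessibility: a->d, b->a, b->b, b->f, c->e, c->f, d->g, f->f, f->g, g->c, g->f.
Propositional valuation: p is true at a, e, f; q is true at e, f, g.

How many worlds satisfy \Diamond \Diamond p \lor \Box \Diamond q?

Recall that \Box ψ holds at a world iff ψ holds at every accessible world, and \Diamond ψ holds iff ψ holds at some accessible world.
Let φ = \Diamond \Diamond p \lor \Box \Diamond q. Evaluate φ at each world:
  a (successors {d}): φ is true.
  b (successors {a, b, f}): φ is true.
  c (successors {e, f}): φ is true.
  d (successors {g}): φ is true.
  e (successors ∅): φ is true.
  f (successors {f, g}): φ is true.
  g (successors {c, f}): φ is true.
For instance, at g:
  At g: \Diamond \Diamond p is true, \Box \Diamond q is true, so \Diamond \Diamond p \lor \Box \Diamond q is true.
    At g: \Diamond \Diamond p requires \Diamond p at some successor in {c, f}.
      \Diamond p holds at c, so \Diamond \Diamond p is true at g.
    At g: \Box \Diamond q requires \Diamond q at every successor {c, f}.
      At c: \Diamond q is true.
      At f: \Diamond q is true.
    So \Box \Diamond q is true at g.
Satisfying worlds: {a, b, c, d, e, f, g}

7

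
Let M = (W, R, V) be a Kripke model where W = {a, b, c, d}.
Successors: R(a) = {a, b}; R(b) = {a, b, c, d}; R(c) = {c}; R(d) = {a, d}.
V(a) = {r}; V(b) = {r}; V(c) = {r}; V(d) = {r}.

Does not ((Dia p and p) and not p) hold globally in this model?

Yes

Let φ = not ((Dia p and p) and not p). Evaluate φ at each world:
  a (successors {a, b}): φ is true.
  b (successors {a, b, c, d}): φ is true.
  c (successors {c}): φ is true.
  d (successors {a, d}): φ is true.
For instance, at d:
  At d: (Dia p and p) and not p is false, so not ((Dia p and p) and not p) is true.
    At d: Dia p and p is false, not p is true, so (Dia p and p) and not p is false.
      At d: Dia p is false, p is false, so Dia p and p is false.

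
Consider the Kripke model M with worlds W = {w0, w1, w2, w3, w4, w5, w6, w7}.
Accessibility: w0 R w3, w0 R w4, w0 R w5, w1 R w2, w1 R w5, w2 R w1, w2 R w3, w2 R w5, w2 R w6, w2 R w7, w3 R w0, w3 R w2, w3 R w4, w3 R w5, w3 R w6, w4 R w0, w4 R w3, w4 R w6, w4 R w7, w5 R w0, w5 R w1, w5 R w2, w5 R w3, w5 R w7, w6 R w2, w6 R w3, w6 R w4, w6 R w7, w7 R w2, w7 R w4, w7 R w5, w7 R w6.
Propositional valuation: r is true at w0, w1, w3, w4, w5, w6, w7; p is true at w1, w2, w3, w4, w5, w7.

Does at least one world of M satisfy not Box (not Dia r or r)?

Recall that Box ψ holds at a world iff ψ holds at every accessible world, and Dia ψ holds iff ψ holds at some accessible world.
Let φ = not Box (not Dia r or r). Evaluate φ at each world:
  w0 (successors {w3, w4, w5}): φ is false.
  w1 (successors {w2, w5}): φ is true.
  w2 (successors {w1, w3, w5, w6, w7}): φ is false.
  w3 (successors {w0, w2, w4, w5, w6}): φ is true.
  w4 (successors {w0, w3, w6, w7}): φ is false.
  w5 (successors {w0, w1, w2, w3, w7}): φ is true.
  w6 (successors {w2, w3, w4, w7}): φ is true.
  w7 (successors {w2, w4, w5, w6}): φ is true.
Detail at w1 (witness):
  At w1: Box (not Dia r or r) is false, so not Box (not Dia r or r) is true.
    At w1: Box (not Dia r or r) requires not Dia r or r at every successor {w2, w5}.
      not Dia r or r fails at w2, so Box (not Dia r or r) is false at w1.

Yes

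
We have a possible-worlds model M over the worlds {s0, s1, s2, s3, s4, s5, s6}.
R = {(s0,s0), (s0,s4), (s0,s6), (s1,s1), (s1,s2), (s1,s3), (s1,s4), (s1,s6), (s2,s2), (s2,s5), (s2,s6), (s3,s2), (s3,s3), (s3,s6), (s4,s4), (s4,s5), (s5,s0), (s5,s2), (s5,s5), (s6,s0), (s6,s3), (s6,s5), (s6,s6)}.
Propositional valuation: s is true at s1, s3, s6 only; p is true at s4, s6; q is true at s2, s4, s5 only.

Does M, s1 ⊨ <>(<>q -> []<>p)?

Recall that []ψ holds at a world iff ψ holds at every accessible world, and <>ψ holds iff ψ holds at some accessible world.
At s1: <>(<>q -> []<>p) requires <>q -> []<>p at some successor in {s1, s2, s3, s4, s6}.
  <>q -> []<>p holds at s1, so <>(<>q -> []<>p) is true at s1.
    At s1: <>q is true, []<>p is true, so <>q -> []<>p is true.
      At s1: <>q requires q at some successor in {s1, s2, s3, s4, s6}.
        q holds at s2, so <>q is true at s1.
      At s1: []<>p requires <>p at every successor {s1, s2, s3, s4, s6}.
        At s1: <>p is true.
        At s2: <>p is true.
        At s3: <>p is true.
        At s4: <>p is true.
        At s6: <>p is true.
      So []<>p is true at s1.

Yes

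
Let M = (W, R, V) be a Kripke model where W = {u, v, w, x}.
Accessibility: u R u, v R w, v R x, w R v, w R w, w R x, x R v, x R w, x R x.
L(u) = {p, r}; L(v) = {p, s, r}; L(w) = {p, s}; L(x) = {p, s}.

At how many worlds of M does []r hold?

Let φ = []r. Evaluate φ at each world:
  u (successors {u}): φ is true.
  v (successors {w, x}): φ is false.
  w (successors {v, w, x}): φ is false.
  x (successors {v, w, x}): φ is false.
For instance, at u:
  At u: []r requires r at every successor {u}.
    At u: r is true.
  So []r is true at u.
Satisfying worlds: {u}

1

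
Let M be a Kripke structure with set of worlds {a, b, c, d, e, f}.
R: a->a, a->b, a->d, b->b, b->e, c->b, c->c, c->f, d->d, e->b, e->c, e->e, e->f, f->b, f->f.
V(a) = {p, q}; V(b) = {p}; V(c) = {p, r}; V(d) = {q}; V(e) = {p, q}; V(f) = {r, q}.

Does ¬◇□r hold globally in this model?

Let φ = ¬◇□r. Evaluate φ at each world:
  a (successors {a, b, d}): φ is true.
  b (successors {b, e}): φ is true.
  c (successors {b, c, f}): φ is true.
  d (successors {d}): φ is true.
  e (successors {b, c, e, f}): φ is true.
  f (successors {b, f}): φ is true.
For instance, at b:
  At b: ◇□r is false, so ¬◇□r is true.
    At b: ◇□r requires □r at some successor in {b, e}.
      At b: □r is false.
      At e: □r is false.
    So ◇□r is false at b.

Yes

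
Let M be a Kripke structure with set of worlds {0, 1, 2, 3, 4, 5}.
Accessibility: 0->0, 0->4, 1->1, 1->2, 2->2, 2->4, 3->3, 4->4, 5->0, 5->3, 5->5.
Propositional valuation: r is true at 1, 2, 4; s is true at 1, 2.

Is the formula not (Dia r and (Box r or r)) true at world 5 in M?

Recall that Box ψ holds at a world iff ψ holds at every accessible world, and Dia ψ holds iff ψ holds at some accessible world.
At 5: Dia r and (Box r or r) is false, so not (Dia r and (Box r or r)) is true.
  At 5: Dia r is false, Box r or r is false, so Dia r and (Box r or r) is false.
    At 5: Dia r requires r at some successor in {0, 3, 5}.
      At 0: r is false.
      At 3: r is false.
      At 5: r is false.
    So Dia r is false at 5.
    At 5: Box r is false, r is false, so Box r or r is false.
      At 5: Box r requires r at every successor {0, 3, 5}.
        r fails at 0, so Box r is false at 5.

Yes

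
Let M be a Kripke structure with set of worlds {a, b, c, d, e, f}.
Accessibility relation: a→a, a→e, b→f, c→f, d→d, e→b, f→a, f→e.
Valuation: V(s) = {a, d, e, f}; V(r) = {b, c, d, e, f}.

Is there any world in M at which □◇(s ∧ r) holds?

Let φ = □◇(s ∧ r). Evaluate φ at each world:
  a (successors {a, e}): φ is false.
  b (successors {f}): φ is true.
  c (successors {f}): φ is true.
  d (successors {d}): φ is true.
  e (successors {b}): φ is true.
  f (successors {a, e}): φ is false.
Detail at b (witness):
  At b: □◇(s ∧ r) requires ◇(s ∧ r) at every successor {f}.
      At f: ◇(s ∧ r) requires s ∧ r at some successor in {a, e}.
        s ∧ r holds at e, so ◇(s ∧ r) is true at f.
  So □◇(s ∧ r) is true at b.

Yes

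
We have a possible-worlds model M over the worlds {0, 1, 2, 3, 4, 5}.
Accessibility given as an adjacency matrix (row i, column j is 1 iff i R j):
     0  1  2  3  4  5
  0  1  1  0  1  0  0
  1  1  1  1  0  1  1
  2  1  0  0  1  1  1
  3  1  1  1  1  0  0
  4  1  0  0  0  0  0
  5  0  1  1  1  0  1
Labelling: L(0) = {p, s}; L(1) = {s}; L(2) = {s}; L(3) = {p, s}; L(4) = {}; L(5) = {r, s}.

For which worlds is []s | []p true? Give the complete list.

0, 3, 4, 5

Let φ = []s | []p. Evaluate φ at each world:
  0 (successors {0, 1, 3}): φ is true.
  1 (successors {0, 1, 2, 4, 5}): φ is false.
  2 (successors {0, 3, 4, 5}): φ is false.
  3 (successors {0, 1, 2, 3}): φ is true.
  4 (successors {0}): φ is true.
  5 (successors {1, 2, 3, 5}): φ is true.
For instance, at 4:
  At 4: []s is true, []p is true, so []s | []p is true.
    At 4: []s requires s at every successor {0}.
      At 0: s is true.
    So []s is true at 4.
    At 4: []p requires p at every successor {0}.
      At 0: p is true.
    So []p is true at 4.
Satisfying worlds: {0, 3, 4, 5}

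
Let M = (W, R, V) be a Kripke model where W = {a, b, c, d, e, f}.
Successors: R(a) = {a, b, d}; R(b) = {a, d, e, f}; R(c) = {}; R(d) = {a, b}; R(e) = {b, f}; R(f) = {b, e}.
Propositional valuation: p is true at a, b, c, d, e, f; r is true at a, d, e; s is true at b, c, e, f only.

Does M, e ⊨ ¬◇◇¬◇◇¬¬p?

Yes

At e: ◇◇¬◇◇¬¬p is false, so ¬◇◇¬◇◇¬¬p is true.
  At e: ◇◇¬◇◇¬¬p requires ◇¬◇◇¬¬p at some successor in {b, f}.
    At b: ◇¬◇◇¬¬p is false.
    At f: ◇¬◇◇¬¬p is false.
  So ◇◇¬◇◇¬¬p is false at e.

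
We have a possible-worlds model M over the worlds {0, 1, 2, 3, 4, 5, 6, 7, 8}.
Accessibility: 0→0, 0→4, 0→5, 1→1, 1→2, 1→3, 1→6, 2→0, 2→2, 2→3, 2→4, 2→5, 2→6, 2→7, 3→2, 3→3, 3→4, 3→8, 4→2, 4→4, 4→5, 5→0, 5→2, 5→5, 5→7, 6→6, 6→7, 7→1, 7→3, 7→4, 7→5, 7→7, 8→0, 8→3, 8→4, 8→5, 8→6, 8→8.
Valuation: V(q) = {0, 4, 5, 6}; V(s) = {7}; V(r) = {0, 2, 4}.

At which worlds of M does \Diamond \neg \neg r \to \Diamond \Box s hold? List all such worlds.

6

Let φ = \Diamond \neg \neg r \to \Diamond \Box s. Evaluate φ at each world:
  0 (successors {0, 4, 5}): φ is false.
  1 (successors {1, 2, 3, 6}): φ is false.
  2 (successors {0, 2, 3, 4, 5, 6, 7}): φ is false.
  3 (successors {2, 3, 4, 8}): φ is false.
  4 (successors {2, 4, 5}): φ is false.
  5 (successors {0, 2, 5, 7}): φ is false.
  6 (successors {6, 7}): φ is true.
  7 (successors {1, 3, 4, 5, 7}): φ is false.
  8 (successors {0, 3, 4, 5, 6, 8}): φ is false.
For instance, at 1:
  At 1: \Diamond \neg \neg r is true, \Diamond \Box s is false, so \Diamond \neg \neg r \to \Diamond \Box s is false.
    At 1: \Diamond \neg \neg r requires \neg \neg r at some successor in {1, 2, 3, 6}.
      \neg \neg r holds at 2, so \Diamond \neg \neg r is true at 1.
    At 1: \Diamond \Box s requires \Box s at some successor in {1, 2, 3, 6}.
      At 1: \Box s is false.
      At 2: \Box s is false.
      At 3: \Box s is false.
      At 6: \Box s is false.
    So \Diamond \Box s is false at 1.
Satisfying worlds: {6}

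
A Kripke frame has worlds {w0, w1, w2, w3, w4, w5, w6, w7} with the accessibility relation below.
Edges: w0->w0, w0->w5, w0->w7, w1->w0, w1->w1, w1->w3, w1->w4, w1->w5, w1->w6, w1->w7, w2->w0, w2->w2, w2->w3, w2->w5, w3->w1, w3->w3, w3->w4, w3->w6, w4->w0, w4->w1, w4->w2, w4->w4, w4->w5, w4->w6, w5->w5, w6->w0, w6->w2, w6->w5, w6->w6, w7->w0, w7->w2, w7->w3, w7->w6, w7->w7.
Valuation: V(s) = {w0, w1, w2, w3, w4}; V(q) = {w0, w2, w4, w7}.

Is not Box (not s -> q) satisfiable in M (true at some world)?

Recall that Box ψ holds at a world iff ψ holds at every accessible world, and Dia ψ holds iff ψ holds at some accessible world.
Let φ = not Box (not s -> q). Evaluate φ at each world:
  w0 (successors {w0, w5, w7}): φ is true.
  w1 (successors {w0, w1, w3, w4, w5, w6, w7}): φ is true.
  w2 (successors {w0, w2, w3, w5}): φ is true.
  w3 (successors {w1, w3, w4, w6}): φ is true.
  w4 (successors {w0, w1, w2, w4, w5, w6}): φ is true.
  w5 (successors {w5}): φ is true.
  w6 (successors {w0, w2, w5, w6}): φ is true.
  w7 (successors {w0, w2, w3, w6, w7}): φ is true.
Detail at w0 (witness):
  At w0: Box (not s -> q) is false, so not Box (not s -> q) is true.
    At w0: Box (not s -> q) requires not s -> q at every successor {w0, w5, w7}.
      not s -> q fails at w5, so Box (not s -> q) is false at w0.

Yes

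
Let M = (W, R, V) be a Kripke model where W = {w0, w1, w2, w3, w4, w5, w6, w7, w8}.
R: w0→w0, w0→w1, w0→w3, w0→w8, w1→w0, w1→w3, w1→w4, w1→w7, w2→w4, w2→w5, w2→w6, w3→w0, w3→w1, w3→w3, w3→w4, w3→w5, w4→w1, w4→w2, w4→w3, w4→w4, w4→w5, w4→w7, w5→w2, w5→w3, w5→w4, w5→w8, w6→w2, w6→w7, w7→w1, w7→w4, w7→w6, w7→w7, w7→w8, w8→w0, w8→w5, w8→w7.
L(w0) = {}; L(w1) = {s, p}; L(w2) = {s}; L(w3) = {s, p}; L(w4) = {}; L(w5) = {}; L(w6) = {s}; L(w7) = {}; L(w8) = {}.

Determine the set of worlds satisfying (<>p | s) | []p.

w0, w1, w2, w3, w4, w5, w6, w7

Recall that []ψ holds at a world iff ψ holds at every accessible world, and <>ψ holds iff ψ holds at some accessible world.
Let φ = (<>p | s) | []p. Evaluate φ at each world:
  w0 (successors {w0, w1, w3, w8}): φ is true.
  w1 (successors {w0, w3, w4, w7}): φ is true.
  w2 (successors {w4, w5, w6}): φ is true.
  w3 (successors {w0, w1, w3, w4, w5}): φ is true.
  w4 (successors {w1, w2, w3, w4, w5, w7}): φ is true.
  w5 (successors {w2, w3, w4, w8}): φ is true.
  w6 (successors {w2, w7}): φ is true.
  w7 (successors {w1, w4, w6, w7, w8}): φ is true.
  w8 (successors {w0, w5, w7}): φ is false.
For instance, at w2:
  At w2: <>p | s is true, []p is false, so (<>p | s) | []p is true.
    At w2: <>p is false, s is true, so <>p | s is true.
      At w2: <>p requires p at some successor in {w4, w5, w6}.
        At w4: p is false.
        At w5: p is false.
        At w6: p is false.
      So <>p is false at w2.
    At w2: []p requires p at every successor {w4, w5, w6}.
      p fails at w4, so []p is false at w2.
Satisfying worlds: {w0, w1, w2, w3, w4, w5, w6, w7}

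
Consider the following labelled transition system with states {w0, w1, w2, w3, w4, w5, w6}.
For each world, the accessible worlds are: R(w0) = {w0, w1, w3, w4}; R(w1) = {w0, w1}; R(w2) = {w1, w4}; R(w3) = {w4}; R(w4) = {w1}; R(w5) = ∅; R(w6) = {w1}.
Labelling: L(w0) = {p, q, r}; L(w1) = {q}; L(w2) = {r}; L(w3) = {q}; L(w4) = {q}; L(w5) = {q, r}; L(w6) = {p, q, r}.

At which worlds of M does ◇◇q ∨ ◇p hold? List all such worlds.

w0, w1, w2, w3, w4, w6

Let φ = ◇◇q ∨ ◇p. Evaluate φ at each world:
  w0 (successors {w0, w1, w3, w4}): φ is true.
  w1 (successors {w0, w1}): φ is true.
  w2 (successors {w1, w4}): φ is true.
  w3 (successors {w4}): φ is true.
  w4 (successors {w1}): φ is true.
  w5 (successors ∅): φ is false.
  w6 (successors {w1}): φ is true.
For instance, at w3:
  At w3: ◇◇q is true, ◇p is false, so ◇◇q ∨ ◇p is true.
    At w3: ◇◇q requires ◇q at some successor in {w4}.
      ◇q holds at w4, so ◇◇q is true at w3.
    At w3: ◇p requires p at some successor in {w4}.
      At w4: p is false.
    So ◇p is false at w3.
Satisfying worlds: {w0, w1, w2, w3, w4, w6}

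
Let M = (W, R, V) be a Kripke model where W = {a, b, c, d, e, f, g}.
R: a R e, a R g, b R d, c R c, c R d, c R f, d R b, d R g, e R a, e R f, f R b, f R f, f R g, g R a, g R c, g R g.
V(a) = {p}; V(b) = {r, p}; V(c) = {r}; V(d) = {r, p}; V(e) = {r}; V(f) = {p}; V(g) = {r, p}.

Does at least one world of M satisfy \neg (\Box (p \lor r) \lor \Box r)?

No

Let φ = \neg (\Box (p \lor r) \lor \Box r). Evaluate φ at each world:
  a (successors {e, g}): φ is false.
  b (successors {d}): φ is false.
  c (successors {c, d, f}): φ is false.
  d (successors {b, g}): φ is false.
  e (successors {a, f}): φ is false.
  f (successors {b, f, g}): φ is false.
  g (successors {a, c, g}): φ is false.
For instance, at g:
  At g: \Box (p \lor r) \lor \Box r is true, so \neg (\Box (p \lor r) \lor \Box r) is false.
    At g: \Box (p \lor r) is true, \Box r is false, so \Box (p \lor r) \lor \Box r is true.
      At g: \Box (p \lor r) requires p \lor r at every successor {a, c, g}.
        At a: p \lor r is true.
        At c: p \lor r is true.
        At g: p \lor r is true.
      So \Box (p \lor r) is true at g.
      At g: \Box r requires r at every successor {a, c, g}.
        r fails at a, so \Box r is false at g.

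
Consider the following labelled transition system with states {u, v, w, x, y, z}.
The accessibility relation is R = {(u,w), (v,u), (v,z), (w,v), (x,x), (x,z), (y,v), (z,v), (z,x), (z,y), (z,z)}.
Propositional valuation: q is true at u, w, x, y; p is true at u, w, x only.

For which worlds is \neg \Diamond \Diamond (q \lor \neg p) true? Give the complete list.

Let φ = \neg \Diamond \Diamond (q \lor \neg p). Evaluate φ at each world:
  u (successors {w}): φ is false.
  v (successors {u, z}): φ is false.
  w (successors {v}): φ is false.
  x (successors {x, z}): φ is false.
  y (successors {v}): φ is false.
  z (successors {v, x, y, z}): φ is false.
For instance, at v:
  At v: \Diamond \Diamond (q \lor \neg p) is true, so \neg \Diamond \Diamond (q \lor \neg p) is false.
    At v: \Diamond \Diamond (q \lor \neg p) requires \Diamond (q \lor \neg p) at some successor in {u, z}.
      \Diamond (q \lor \neg p) holds at u, so \Diamond \Diamond (q \lor \neg p) is true at v.
Satisfying worlds: none.

none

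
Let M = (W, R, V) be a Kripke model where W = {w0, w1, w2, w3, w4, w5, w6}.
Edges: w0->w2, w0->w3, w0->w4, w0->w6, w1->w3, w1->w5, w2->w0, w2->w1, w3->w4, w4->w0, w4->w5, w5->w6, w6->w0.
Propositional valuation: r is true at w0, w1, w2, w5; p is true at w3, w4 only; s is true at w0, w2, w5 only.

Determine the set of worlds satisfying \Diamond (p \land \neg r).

Let φ = \Diamond (p \land \neg r). Evaluate φ at each world:
  w0 (successors {w2, w3, w4, w6}): φ is true.
  w1 (successors {w3, w5}): φ is true.
  w2 (successors {w0, w1}): φ is false.
  w3 (successors {w4}): φ is true.
  w4 (successors {w0, w5}): φ is false.
  w5 (successors {w6}): φ is false.
  w6 (successors {w0}): φ is false.
For instance, at w5:
  At w5: \Diamond (p \land \neg r) requires p \land \neg r at some successor in {w6}.
    At w6: p \land \neg r is false.
  So \Diamond (p \land \neg r) is false at w5.
Satisfying worlds: {w0, w1, w3}

w0, w1, w3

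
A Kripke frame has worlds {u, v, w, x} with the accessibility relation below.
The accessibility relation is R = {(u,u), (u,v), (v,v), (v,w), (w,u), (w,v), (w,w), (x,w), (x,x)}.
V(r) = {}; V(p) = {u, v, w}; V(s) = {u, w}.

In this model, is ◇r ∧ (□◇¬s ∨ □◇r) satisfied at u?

At u: ◇r is false, □◇¬s ∨ □◇r is true, so ◇r ∧ (□◇¬s ∨ □◇r) is false.
  At u: ◇r requires r at some successor in {u, v}.
    At u: r is false.
    At v: r is false.
  So ◇r is false at u.
  At u: □◇¬s is true, □◇r is false, so □◇¬s ∨ □◇r is true.
    At u: □◇¬s requires ◇¬s at every successor {u, v}.
      At u: ◇¬s is true.
      At v: ◇¬s is true.
    So □◇¬s is true at u.
    At u: □◇r requires ◇r at every successor {u, v}.
      ◇r fails at u, so □◇r is false at u.

No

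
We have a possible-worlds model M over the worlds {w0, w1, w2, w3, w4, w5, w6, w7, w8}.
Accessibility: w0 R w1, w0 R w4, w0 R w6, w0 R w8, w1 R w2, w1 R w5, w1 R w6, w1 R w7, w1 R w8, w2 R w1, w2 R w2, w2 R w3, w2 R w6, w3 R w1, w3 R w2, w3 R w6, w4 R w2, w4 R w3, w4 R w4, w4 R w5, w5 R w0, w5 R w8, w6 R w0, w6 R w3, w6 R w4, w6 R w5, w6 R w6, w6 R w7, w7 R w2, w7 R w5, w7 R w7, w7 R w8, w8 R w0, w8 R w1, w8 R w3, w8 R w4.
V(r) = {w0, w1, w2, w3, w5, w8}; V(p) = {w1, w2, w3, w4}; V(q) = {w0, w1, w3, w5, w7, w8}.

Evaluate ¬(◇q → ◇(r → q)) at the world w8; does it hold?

No

At w8: ◇q → ◇(r → q) is true, so ¬(◇q → ◇(r → q)) is false.
  At w8: ◇q is true, ◇(r → q) is true, so ◇q → ◇(r → q) is true.
    At w8: ◇q requires q at some successor in {w0, w1, w3, w4}.
      q holds at w0, so ◇q is true at w8.
    At w8: ◇(r → q) requires r → q at some successor in {w0, w1, w3, w4}.
      r → q holds at w0, so ◇(r → q) is true at w8.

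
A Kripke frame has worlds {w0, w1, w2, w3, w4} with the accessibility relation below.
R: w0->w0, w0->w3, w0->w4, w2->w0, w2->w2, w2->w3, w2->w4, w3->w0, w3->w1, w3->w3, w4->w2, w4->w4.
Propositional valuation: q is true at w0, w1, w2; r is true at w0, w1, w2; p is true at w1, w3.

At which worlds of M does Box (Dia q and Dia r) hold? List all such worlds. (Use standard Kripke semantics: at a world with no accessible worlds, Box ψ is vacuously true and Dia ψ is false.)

Recall that Box ψ holds at a world iff ψ holds at every accessible world, and Dia ψ holds iff ψ holds at some accessible world.
Let φ = Box (Dia q and Dia r). Evaluate φ at each world:
  w0 (successors {w0, w3, w4}): φ is true.
  w1 (successors ∅): φ is true.
  w2 (successors {w0, w2, w3, w4}): φ is true.
  w3 (successors {w0, w1, w3}): φ is false.
  w4 (successors {w2, w4}): φ is true.
For instance, at w0:
  At w0: Box (Dia q and Dia r) requires Dia q and Dia r at every successor {w0, w3, w4}.
      At w0: Dia q is true, Dia r is true, so Dia q and Dia r is true.
      At w3: Dia q is true, Dia r is true, so Dia q and Dia r is true.
      At w4: Dia q is true, Dia r is true, so Dia q and Dia r is true.
  So Box (Dia q and Dia r) is true at w0.
Satisfying worlds: {w0, w1, w2, w4}

w0, w1, w2, w4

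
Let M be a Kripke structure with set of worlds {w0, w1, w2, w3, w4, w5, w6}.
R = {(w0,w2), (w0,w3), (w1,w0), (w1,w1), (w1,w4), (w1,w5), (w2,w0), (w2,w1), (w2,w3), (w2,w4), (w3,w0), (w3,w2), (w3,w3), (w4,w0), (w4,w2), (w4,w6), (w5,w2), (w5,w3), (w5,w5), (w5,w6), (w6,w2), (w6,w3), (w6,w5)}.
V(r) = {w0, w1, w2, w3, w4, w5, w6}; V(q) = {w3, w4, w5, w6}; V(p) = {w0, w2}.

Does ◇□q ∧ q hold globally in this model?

Recall that □ψ holds at a world iff ψ holds at every accessible world, and ◇ψ holds iff ψ holds at some accessible world.
Let φ = ◇□q ∧ q. Evaluate φ at each world:
  w0 (successors {w2, w3}): φ is false.
  w1 (successors {w0, w1, w4, w5}): φ is false.
  w2 (successors {w0, w1, w3, w4}): φ is false.
  w3 (successors {w0, w2, w3}): φ is false.
  w4 (successors {w0, w2, w6}): φ is false.
  w5 (successors {w2, w3, w5, w6}): φ is false.
  w6 (successors {w2, w3, w5}): φ is false.
Detail at w0 (counterexample):
  At w0: ◇□q is false, q is false, so ◇□q ∧ q is false.
    At w0: ◇□q requires □q at some successor in {w2, w3}.
      At w2: □q is false.
      At w3: □q is false.
    So ◇□q is false at w0.

No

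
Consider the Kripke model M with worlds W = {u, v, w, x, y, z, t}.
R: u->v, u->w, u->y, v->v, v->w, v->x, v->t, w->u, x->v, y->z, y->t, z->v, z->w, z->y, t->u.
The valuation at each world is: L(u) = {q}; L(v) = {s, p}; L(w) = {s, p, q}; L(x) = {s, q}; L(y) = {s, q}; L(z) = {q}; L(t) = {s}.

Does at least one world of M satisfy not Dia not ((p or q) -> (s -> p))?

Yes

Let φ = not Dia not ((p or q) -> (s -> p)). Evaluate φ at each world:
  u (successors {v, w, y}): φ is false.
  v (successors {v, w, x, t}): φ is false.
  w (successors {u}): φ is true.
  x (successors {v}): φ is true.
  y (successors {z, t}): φ is true.
  z (successors {v, w, y}): φ is false.
  t (successors {u}): φ is true.
Detail at w (witness):
  At w: Dia not ((p or q) -> (s -> p)) is false, so not Dia not ((p or q) -> (s -> p)) is true.
    At w: Dia not ((p or q) -> (s -> p)) requires not ((p or q) -> (s -> p)) at some successor in {u}.
      At u: not ((p or q) -> (s -> p)) is false.
    So Dia not ((p or q) -> (s -> p)) is false at w.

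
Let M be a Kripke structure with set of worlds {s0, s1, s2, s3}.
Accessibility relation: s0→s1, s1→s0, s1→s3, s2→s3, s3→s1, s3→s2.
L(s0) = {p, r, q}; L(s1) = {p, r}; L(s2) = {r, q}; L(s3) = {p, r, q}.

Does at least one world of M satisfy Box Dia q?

Yes

Recall that Box ψ holds at a world iff ψ holds at every accessible world, and Dia ψ holds iff ψ holds at some accessible world.
Let φ = Box Dia q. Evaluate φ at each world:
  s0 (successors {s1}): φ is true.
  s1 (successors {s0, s3}): φ is false.
  s2 (successors {s3}): φ is true.
  s3 (successors {s1, s2}): φ is true.
Detail at s0 (witness):
  At s0: Box Dia q requires Dia q at every successor {s1}.
      At s1: Dia q requires q at some successor in {s0, s3}.
        q holds at s0, so Dia q is true at s1.
  So Box Dia q is true at s0.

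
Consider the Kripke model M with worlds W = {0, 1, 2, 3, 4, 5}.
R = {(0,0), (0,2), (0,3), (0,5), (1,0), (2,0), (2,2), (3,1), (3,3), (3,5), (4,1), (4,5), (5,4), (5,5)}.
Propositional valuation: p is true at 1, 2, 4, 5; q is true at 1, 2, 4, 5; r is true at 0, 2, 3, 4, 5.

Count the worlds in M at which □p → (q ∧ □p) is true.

6

Recall that □ψ holds at a world iff ψ holds at every accessible world, and ◇ψ holds iff ψ holds at some accessible world.
Let φ = □p → (q ∧ □p). Evaluate φ at each world:
  0 (successors {0, 2, 3, 5}): φ is true.
  1 (successors {0}): φ is true.
  2 (successors {0, 2}): φ is true.
  3 (successors {1, 3, 5}): φ is true.
  4 (successors {1, 5}): φ is true.
  5 (successors {4, 5}): φ is true.
For instance, at 5:
  At 5: □p is true, q ∧ □p is true, so □p → (q ∧ □p) is true.
    At 5: □p requires p at every successor {4, 5}.
      At 4: p is true.
      At 5: p is true.
    So □p is true at 5.
    At 5: q is true, □p is true, so q ∧ □p is true.
      At 5: □p requires p at every successor {4, 5}.
        At 4: p is true.
        At 5: p is true.
      So □p is true at 5.
Satisfying worlds: {0, 1, 2, 3, 4, 5}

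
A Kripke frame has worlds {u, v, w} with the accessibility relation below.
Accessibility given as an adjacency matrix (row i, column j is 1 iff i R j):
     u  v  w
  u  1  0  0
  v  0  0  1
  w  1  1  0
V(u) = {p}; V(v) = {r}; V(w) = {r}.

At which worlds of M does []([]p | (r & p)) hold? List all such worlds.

u

Let φ = []([]p | (r & p)). Evaluate φ at each world:
  u (successors {u}): φ is true.
  v (successors {w}): φ is false.
  w (successors {u, v}): φ is false.
For instance, at v:
  At v: []([]p | (r & p)) requires []p | (r & p) at every successor {w}.
    []p | (r & p) fails at w, so []([]p | (r & p)) is false at v.
      At w: []p is false, r & p is false, so []p | (r & p) is false.
Satisfying worlds: {u}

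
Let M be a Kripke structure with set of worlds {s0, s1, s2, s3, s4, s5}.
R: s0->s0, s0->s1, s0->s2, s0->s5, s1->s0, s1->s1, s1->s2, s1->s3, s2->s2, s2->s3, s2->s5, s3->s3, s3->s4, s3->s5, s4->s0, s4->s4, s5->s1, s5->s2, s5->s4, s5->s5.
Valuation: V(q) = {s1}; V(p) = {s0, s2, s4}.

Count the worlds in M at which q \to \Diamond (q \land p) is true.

5

Let φ = q \to \Diamond (q \land p). Evaluate φ at each world:
  s0 (successors {s0, s1, s2, s5}): φ is true.
  s1 (successors {s0, s1, s2, s3}): φ is false.
  s2 (successors {s2, s3, s5}): φ is true.
  s3 (successors {s3, s4, s5}): φ is true.
  s4 (successors {s0, s4}): φ is true.
  s5 (successors {s1, s2, s4, s5}): φ is true.
For instance, at s5:
  At s5: q is false, \Diamond (q \land p) is false, so q \to \Diamond (q \land p) is true.
    At s5: \Diamond (q \land p) requires q \land p at some successor in {s1, s2, s4, s5}.
      At s1: q \land p is false.
      At s2: q \land p is false.
      At s4: q \land p is false.
      At s5: q \land p is false.
    So \Diamond (q \land p) is false at s5.
Satisfying worlds: {s0, s2, s3, s4, s5}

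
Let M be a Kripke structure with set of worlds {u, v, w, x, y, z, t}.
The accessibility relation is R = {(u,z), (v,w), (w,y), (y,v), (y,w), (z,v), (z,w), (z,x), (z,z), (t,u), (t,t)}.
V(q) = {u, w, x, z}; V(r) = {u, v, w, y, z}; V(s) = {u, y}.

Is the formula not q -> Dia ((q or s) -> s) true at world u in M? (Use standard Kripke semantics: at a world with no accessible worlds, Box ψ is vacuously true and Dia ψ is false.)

At u: not q is false, Dia ((q or s) -> s) is false, so not q -> Dia ((q or s) -> s) is true.
  At u: Dia ((q or s) -> s) requires (q or s) -> s at some successor in {z}.
    At z: (q or s) -> s is false.
  So Dia ((q or s) -> s) is false at u.

Yes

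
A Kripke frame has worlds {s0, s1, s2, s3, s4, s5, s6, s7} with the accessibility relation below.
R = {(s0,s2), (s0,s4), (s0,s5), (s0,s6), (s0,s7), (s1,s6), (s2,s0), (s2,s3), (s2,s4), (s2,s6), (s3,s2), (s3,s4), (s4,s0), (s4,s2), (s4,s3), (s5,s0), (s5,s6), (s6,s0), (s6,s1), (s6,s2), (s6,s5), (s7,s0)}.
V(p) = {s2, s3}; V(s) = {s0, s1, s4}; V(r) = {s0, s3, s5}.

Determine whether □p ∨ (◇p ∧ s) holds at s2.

At s2: □p is false, ◇p ∧ s is false, so □p ∨ (◇p ∧ s) is false.
  At s2: □p requires p at every successor {s0, s3, s4, s6}.
    p fails at s0, so □p is false at s2.
  At s2: ◇p is true, s is false, so ◇p ∧ s is false.
    At s2: ◇p requires p at some successor in {s0, s3, s4, s6}.
      p holds at s3, so ◇p is true at s2.

No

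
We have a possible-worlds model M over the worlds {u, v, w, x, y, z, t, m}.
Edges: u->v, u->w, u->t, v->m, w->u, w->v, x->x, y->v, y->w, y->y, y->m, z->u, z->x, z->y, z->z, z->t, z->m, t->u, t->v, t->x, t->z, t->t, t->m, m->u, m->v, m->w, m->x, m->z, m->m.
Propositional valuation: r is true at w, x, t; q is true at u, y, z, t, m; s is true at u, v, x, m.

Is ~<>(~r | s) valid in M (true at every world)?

Let φ = ~<>(~r | s). Evaluate φ at each world:
  u (successors {v, w, t}): φ is false.
  v (successors {m}): φ is false.
  w (successors {u, v}): φ is false.
  x (successors {x}): φ is false.
  y (successors {v, w, y, m}): φ is false.
  z (successors {u, x, y, z, t, m}): φ is false.
  t (successors {u, v, x, z, t, m}): φ is false.
  m (successors {u, v, w, x, z, m}): φ is false.
Detail at u (counterexample):
  At u: <>(~r | s) is true, so ~<>(~r | s) is false.
    At u: <>(~r | s) requires ~r | s at some successor in {v, w, t}.
      ~r | s holds at v, so <>(~r | s) is true at u.

No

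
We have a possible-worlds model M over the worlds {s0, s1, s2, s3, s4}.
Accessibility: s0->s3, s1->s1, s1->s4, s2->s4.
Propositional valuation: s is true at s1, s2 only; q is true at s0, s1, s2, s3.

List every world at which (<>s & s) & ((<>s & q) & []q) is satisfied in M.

Recall that []ψ holds at a world iff ψ holds at every accessible world, and <>ψ holds iff ψ holds at some accessible world.
Let φ = (<>s & s) & ((<>s & q) & []q). Evaluate φ at each world:
  s0 (successors {s3}): φ is false.
  s1 (successors {s1, s4}): φ is false.
  s2 (successors {s4}): φ is false.
  s3 (successors ∅): φ is false.
  s4 (successors ∅): φ is false.
For instance, at s2:
  At s2: <>s & s is false, (<>s & q) & []q is false, so (<>s & s) & ((<>s & q) & []q) is false.
    At s2: <>s is false, s is true, so <>s & s is false.
      At s2: <>s requires s at some successor in {s4}.
        At s4: s is false.
      So <>s is false at s2.
    At s2: <>s & q is false, []q is false, so (<>s & q) & []q is false.
      At s2: <>s is false, q is true, so <>s & q is false.
      At s2: []q requires q at every successor {s4}.
        q fails at s4, so []q is false at s2.
Satisfying worlds: none.

none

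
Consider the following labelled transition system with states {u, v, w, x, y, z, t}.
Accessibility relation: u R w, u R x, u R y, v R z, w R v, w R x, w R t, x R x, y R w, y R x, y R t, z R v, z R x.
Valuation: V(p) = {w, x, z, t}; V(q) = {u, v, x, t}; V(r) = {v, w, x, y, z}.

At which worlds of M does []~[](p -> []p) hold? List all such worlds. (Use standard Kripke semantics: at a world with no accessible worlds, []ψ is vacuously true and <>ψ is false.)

t

Recall that []ψ holds at a world iff ψ holds at every accessible world, and <>ψ holds iff ψ holds at some accessible world.
Let φ = []~[](p -> []p). Evaluate φ at each world:
  u (successors {w, x, y}): φ is false.
  v (successors {z}): φ is false.
  w (successors {v, x, t}): φ is false.
  x (successors {x}): φ is false.
  y (successors {w, x, t}): φ is false.
  z (successors {v, x}): φ is false.
  t (successors ∅): φ is true.
For instance, at v:
  At v: []~[](p -> []p) requires ~[](p -> []p) at every successor {z}.
    ~[](p -> []p) fails at z, so []~[](p -> []p) is false at v.
      At z: [](p -> []p) is true, so ~[](p -> []p) is false.
Satisfying worlds: {t}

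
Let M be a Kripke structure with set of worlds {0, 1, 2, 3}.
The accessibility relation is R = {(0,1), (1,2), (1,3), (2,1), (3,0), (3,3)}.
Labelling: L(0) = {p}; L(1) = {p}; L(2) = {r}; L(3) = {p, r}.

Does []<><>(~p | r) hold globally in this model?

Let φ = []<><>(~p | r). Evaluate φ at each world:
  0 (successors {1}): φ is true.
  1 (successors {2, 3}): φ is true.
  2 (successors {1}): φ is true.
  3 (successors {0, 3}): φ is true.
For instance, at 3:
  At 3: []<><>(~p | r) requires <><>(~p | r) at every successor {0, 3}.
      At 0: <><>(~p | r) requires <>(~p | r) at some successor in {1}.
        <>(~p | r) holds at 1, so <><>(~p | r) is true at 0.
      At 3: <><>(~p | r) requires <>(~p | r) at some successor in {0, 3}.
        <>(~p | r) holds at 3, so <><>(~p | r) is true at 3.
  So []<><>(~p | r) is true at 3.

Yes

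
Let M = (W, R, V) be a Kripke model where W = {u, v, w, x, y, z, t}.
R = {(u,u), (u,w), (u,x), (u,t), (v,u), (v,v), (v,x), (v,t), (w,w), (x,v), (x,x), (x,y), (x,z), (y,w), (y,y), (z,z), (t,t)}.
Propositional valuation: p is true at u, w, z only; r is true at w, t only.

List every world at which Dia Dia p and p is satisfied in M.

Recall that Dia ψ holds at a world iff ψ holds at some accessible world.
Let φ = Dia Dia p and p. Evaluate φ at each world:
  u (successors {u, w, x, t}): φ is true.
  v (successors {u, v, x, t}): φ is false.
  w (successors {w}): φ is true.
  x (successors {v, x, y, z}): φ is false.
  y (successors {w, y}): φ is false.
  z (successors {z}): φ is true.
  t (successors {t}): φ is false.
For instance, at u:
  At u: Dia Dia p is true, p is true, so Dia Dia p and p is true.
    At u: Dia Dia p requires Dia p at some successor in {u, w, x, t}.
      Dia p holds at u, so Dia Dia p is true at u.
Satisfying worlds: {u, w, z}

u, w, z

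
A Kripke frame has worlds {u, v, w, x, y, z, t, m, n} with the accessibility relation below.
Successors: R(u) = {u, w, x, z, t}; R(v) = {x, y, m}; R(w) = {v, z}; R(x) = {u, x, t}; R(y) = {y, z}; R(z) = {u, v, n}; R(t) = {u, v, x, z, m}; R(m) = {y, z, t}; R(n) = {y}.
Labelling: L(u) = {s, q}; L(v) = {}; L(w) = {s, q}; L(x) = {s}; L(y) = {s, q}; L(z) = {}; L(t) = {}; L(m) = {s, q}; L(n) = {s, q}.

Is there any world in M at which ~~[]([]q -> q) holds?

Yes

Recall that []ψ holds at a world iff ψ holds at every accessible world, and <>ψ holds iff ψ holds at some accessible world.
Let φ = ~~[]([]q -> q). Evaluate φ at each world:
  u (successors {u, w, x, z, t}): φ is true.
  v (successors {x, y, m}): φ is true.
  w (successors {v, z}): φ is true.
  x (successors {u, x, t}): φ is true.
  y (successors {y, z}): φ is true.
  z (successors {u, v, n}): φ is true.
  t (successors {u, v, x, z, m}): φ is true.
  m (successors {y, z, t}): φ is true.
  n (successors {y}): φ is true.
Detail at u (witness):
  At u: ~[]([]q -> q) is false, so ~~[]([]q -> q) is true.
    At u: []([]q -> q) is true, so ~[]([]q -> q) is false.
      At u: []([]q -> q) requires []q -> q at every successor {u, w, x, z, t}.
        At u: []q -> q is true.
        At w: []q -> q is true.
        At x: []q -> q is true.
        At z: []q -> q is true.
        At t: []q -> q is true.
      So []([]q -> q) is true at u.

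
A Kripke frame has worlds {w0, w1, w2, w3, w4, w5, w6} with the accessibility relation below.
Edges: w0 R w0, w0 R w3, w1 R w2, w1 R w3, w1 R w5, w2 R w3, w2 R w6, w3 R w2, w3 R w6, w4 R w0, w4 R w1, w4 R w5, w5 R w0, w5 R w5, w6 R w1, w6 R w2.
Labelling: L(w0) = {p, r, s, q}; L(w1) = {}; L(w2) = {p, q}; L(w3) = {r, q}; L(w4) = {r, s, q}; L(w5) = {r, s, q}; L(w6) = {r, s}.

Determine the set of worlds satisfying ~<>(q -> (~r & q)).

w0, w5

Let φ = ~<>(q -> (~r & q)). Evaluate φ at each world:
  w0 (successors {w0, w3}): φ is true.
  w1 (successors {w2, w3, w5}): φ is false.
  w2 (successors {w3, w6}): φ is false.
  w3 (successors {w2, w6}): φ is false.
  w4 (successors {w0, w1, w5}): φ is false.
  w5 (successors {w0, w5}): φ is true.
  w6 (successors {w1, w2}): φ is false.
For instance, at w2:
  At w2: <>(q -> (~r & q)) is true, so ~<>(q -> (~r & q)) is false.
    At w2: <>(q -> (~r & q)) requires q -> (~r & q) at some successor in {w3, w6}.
      q -> (~r & q) holds at w6, so <>(q -> (~r & q)) is true at w2.
Satisfying worlds: {w0, w5}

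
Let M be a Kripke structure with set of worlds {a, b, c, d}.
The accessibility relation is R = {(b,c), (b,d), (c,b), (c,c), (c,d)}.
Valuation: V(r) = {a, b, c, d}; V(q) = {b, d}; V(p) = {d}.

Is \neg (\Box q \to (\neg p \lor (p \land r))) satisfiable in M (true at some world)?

No

Recall that \Box ψ holds at a world iff ψ holds at every accessible world, and \Diamond ψ holds iff ψ holds at some accessible world.
Let φ = \neg (\Box q \to (\neg p \lor (p \land r))). Evaluate φ at each world:
  a (successors ∅): φ is false.
  b (successors {c, d}): φ is false.
  c (successors {b, c, d}): φ is false.
  d (successors ∅): φ is false.
For instance, at c:
  At c: \Box q \to (\neg p \lor (p \land r)) is true, so \neg (\Box q \to (\neg p \lor (p \land r))) is false.
    At c: \Box q is false, \neg p \lor (p \land r) is true, so \Box q \to (\neg p \lor (p \land r)) is true.
      At c: \Box q requires q at every successor {b, c, d}.
        q fails at c, so \Box q is false at c.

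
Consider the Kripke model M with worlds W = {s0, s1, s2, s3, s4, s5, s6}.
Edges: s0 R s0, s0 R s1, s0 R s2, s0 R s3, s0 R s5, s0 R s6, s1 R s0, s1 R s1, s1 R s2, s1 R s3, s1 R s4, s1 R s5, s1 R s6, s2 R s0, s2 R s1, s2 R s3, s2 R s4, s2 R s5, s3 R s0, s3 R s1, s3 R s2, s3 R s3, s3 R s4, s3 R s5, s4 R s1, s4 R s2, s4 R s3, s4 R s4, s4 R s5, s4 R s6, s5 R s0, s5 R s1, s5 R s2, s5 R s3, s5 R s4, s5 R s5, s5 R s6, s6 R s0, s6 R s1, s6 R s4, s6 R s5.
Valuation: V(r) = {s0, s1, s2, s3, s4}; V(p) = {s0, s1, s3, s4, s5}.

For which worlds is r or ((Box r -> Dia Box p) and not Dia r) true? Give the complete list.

Recall that Box ψ holds at a world iff ψ holds at every accessible world, and Dia ψ holds iff ψ holds at some accessible world.
Let φ = r or ((Box r -> Dia Box p) and not Dia r). Evaluate φ at each world:
  s0 (successors {s0, s1, s2, s3, s5, s6}): φ is true.
  s1 (successors {s0, s1, s2, s3, s4, s5, s6}): φ is true.
  s2 (successors {s0, s1, s3, s4, s5}): φ is true.
  s3 (successors {s0, s1, s2, s3, s4, s5}): φ is true.
  s4 (successors {s1, s2, s3, s4, s5, s6}): φ is true.
  s5 (successors {s0, s1, s2, s3, s4, s5, s6}): φ is false.
  s6 (successors {s0, s1, s4, s5}): φ is false.
For instance, at s6:
  At s6: r is false, (Box r -> Dia Box p) and not Dia r is false, so r or ((Box r -> Dia Box p) and not Dia r) is false.
    At s6: Box r -> Dia Box p is true, not Dia r is false, so (Box r -> Dia Box p) and not Dia r is false.
      At s6: Box r is false, Dia Box p is false, so Box r -> Dia Box p is true.
      At s6: Dia r is true, so not Dia r is false.
Satisfying worlds: {s0, s1, s2, s3, s4}

s0, s1, s2, s3, s4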